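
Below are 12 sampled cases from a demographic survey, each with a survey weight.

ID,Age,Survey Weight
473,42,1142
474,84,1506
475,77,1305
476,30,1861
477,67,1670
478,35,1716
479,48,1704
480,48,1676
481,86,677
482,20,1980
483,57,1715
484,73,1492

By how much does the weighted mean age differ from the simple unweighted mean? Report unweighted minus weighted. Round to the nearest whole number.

Unweighted sum = 667
Unweighted mean = 667 / 12 = 55.583333
Weighted sum = 42×1142 + 84×1506 + 77×1305 + 30×1861 + 67×1670 + 35×1716 + 48×1704 + 48×1676 + 86×677 + 20×1980 + 57×1715 + 73×1492
  = 969466
Sum of weights = 1142 + 1506 + 1305 + 1861 + 1670 + 1716 + 1704 + 1676 + 677 + 1980 + 1715 + 1492 = 18444
Weighted mean = 969466 / 18444 = 52.562676
Difference (unweighted minus weighted) = 3.0206571

3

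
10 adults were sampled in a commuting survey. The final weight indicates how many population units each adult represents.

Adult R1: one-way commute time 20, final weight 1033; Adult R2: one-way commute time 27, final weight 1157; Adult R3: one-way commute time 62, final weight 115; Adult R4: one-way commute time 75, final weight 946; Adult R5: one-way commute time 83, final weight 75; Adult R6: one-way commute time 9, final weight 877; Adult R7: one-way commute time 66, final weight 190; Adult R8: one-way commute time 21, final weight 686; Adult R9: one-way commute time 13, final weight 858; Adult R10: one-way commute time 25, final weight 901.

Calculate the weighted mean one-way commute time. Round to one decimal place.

Weighted sum = 204722
Sum of weights = 1033 + 1157 + 115 + 946 + 75 + 877 + 190 + 686 + 858 + 901 = 6838
Weighted mean = 204722 / 6838 = 29.938871

29.9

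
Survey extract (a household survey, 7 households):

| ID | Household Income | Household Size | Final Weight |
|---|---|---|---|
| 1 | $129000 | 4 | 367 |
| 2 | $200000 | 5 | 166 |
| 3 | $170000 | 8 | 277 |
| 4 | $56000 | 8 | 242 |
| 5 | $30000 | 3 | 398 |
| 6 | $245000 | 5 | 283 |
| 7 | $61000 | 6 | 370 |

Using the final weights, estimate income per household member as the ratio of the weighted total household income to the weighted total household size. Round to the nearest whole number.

21724

Σ wᵢ·y = 129000×367 + 200000×166 + 170000×277 + 56000×242 + 30000×398 + 245000×283 + 61000×370
  = 245030000
Σ wᵢ·x = 4×367 + 5×166 + 8×277 + 8×242 + 3×398 + 5×283 + 6×370
  = 1468 + 830 + 2216 + 1936 + 1194 + 1415 + 2220 = 11279
Ratio = 245030000 / 11279 = 21724.444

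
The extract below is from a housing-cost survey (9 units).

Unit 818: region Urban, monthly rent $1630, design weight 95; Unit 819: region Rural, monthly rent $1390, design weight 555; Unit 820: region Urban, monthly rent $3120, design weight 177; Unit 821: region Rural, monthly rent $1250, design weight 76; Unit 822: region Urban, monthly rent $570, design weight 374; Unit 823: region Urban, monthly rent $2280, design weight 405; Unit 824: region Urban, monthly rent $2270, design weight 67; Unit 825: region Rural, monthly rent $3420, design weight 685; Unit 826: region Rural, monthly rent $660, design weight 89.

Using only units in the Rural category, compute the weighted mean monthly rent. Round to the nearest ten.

Rural rows: 819, 821, 825, 826
Weighted sum = 1390×555 + 1250×76 + 3420×685 + 660×89
  = 771450 + 95000 + 2342700 + 58740 = 3267890
Sum of weights = 555 + 76 + 685 + 89 = 1405
Weighted mean = 3267890 / 1405 = 2325.9004

2330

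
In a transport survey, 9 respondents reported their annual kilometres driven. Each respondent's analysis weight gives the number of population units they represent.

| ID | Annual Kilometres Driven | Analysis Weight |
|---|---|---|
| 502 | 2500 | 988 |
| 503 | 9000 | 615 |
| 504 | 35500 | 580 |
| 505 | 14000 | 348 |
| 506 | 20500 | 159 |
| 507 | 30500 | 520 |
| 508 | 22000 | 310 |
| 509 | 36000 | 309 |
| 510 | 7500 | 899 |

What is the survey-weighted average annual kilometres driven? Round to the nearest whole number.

16344

Weighted sum = 2500×988 + 9000×615 + 35500×580 + 14000×348 + 20500×159 + 30500×520 + 22000×310 + 36000×309 + 7500×899
  = 77273000
Sum of weights = 988 + 615 + 580 + 348 + 159 + 520 + 310 + 309 + 899 = 4728
Weighted mean = 77273000 / 4728 = 16343.697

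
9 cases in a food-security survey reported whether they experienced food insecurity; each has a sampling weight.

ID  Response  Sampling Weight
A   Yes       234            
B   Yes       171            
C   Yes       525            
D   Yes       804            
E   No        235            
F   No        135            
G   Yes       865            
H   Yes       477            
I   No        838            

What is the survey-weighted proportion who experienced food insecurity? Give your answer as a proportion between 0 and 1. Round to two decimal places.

Sum of weights for 'Yes' = 234 + 171 + 525 + 804 + 865 + 477 = 3076
Total weight = 4284
Weighted proportion = 3076 / 4284 = 0.71802054

0.72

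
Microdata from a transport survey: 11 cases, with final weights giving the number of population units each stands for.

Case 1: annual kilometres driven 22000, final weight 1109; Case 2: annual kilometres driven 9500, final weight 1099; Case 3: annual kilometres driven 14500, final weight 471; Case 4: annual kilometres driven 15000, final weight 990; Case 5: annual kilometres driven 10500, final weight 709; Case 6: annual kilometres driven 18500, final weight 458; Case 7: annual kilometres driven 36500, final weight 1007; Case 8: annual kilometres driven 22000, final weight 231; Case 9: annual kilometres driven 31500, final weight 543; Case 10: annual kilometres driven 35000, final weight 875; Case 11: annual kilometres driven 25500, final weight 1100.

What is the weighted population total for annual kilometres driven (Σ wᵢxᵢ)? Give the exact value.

Weighted total = 22000×1109 + 9500×1099 + 14500×471 + 15000×990 + 10500×709 + 18500×458 + 36500×1007 + 22000×231 + 31500×543 + 35000×875 + 25500×1100
  = 24398000 + 10440500 + 6829500 + 14850000 + 7444500 + 8473000 + 36755500 + 5082000 + 17104500 + 30625000 + 28050000 = 190052500

190052500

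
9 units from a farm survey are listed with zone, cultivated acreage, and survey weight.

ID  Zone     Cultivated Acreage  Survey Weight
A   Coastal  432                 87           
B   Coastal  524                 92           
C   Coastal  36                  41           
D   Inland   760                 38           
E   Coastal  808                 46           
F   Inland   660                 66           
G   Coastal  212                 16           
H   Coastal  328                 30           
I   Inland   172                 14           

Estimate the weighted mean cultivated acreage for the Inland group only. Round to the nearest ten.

Inland rows: D, F, I
Weighted sum = 760×38 + 660×66 + 172×14
  = 74848
Sum of weights = 118
Weighted mean = 74848 / 118 = 634.30508

630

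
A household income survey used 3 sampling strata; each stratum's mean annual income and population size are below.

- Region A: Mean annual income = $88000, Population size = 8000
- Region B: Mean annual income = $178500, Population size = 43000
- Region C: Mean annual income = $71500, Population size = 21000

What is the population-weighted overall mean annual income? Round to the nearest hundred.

Σ Nₕ·x̄ₕ = 88000×8000 + 178500×43000 + 71500×21000
  = 704000000 + 7675500000 + 1501500000 = 9881000000
Σ Nₕ = 8000 + 43000 + 21000 = 72000
Overall mean = 9881000000 / 72000 = 137236.11

137200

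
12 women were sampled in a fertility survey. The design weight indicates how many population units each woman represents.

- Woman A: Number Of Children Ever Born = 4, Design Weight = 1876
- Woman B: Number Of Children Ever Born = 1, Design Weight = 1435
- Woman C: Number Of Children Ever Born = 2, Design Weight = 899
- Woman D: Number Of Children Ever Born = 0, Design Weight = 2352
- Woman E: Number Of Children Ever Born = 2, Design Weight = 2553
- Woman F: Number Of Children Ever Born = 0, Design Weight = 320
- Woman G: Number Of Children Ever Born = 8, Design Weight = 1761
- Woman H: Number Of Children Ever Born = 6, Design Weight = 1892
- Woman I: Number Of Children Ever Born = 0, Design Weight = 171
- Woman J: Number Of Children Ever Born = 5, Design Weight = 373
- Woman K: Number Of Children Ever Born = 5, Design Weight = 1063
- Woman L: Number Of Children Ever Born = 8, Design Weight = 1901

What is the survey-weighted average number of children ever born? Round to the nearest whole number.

4

Weighted sum = 4×1876 + 1×1435 + 2×899 + 0×2352 + 2×2553 + 0×320 + 8×1761 + 6×1892 + 0×171 + 5×373 + 5×1063 + 8×1901
  = 7504 + 1435 + 1798 + 0 + 5106 + 0 + 14088 + 11352 + 0 + 1865 + 5315 + 15208 = 63671
Sum of weights = 1876 + 1435 + 899 + 2352 + 2553 + 320 + 1761 + 1892 + 171 + 373 + 1063 + 1901 = 16596
Weighted mean = 63671 / 16596 = 3.8365269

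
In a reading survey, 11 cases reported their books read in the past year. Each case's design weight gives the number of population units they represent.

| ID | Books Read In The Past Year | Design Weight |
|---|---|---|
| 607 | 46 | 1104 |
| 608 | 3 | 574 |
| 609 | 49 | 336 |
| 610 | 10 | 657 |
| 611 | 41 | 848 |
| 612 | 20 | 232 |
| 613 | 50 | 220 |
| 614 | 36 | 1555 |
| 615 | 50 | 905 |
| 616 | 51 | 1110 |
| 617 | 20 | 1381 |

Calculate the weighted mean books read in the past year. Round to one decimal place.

34.9

Weighted sum = 46×1104 + 3×574 + 49×336 + 10×657 + 41×848 + 20×232 + 50×220 + 36×1555 + 50×905 + 51×1110 + 20×1381
  = 311408
Sum of weights = 1104 + 574 + 336 + 657 + 848 + 232 + 220 + 1555 + 905 + 1110 + 1381 = 8922
Weighted mean = 311408 / 8922 = 34.903385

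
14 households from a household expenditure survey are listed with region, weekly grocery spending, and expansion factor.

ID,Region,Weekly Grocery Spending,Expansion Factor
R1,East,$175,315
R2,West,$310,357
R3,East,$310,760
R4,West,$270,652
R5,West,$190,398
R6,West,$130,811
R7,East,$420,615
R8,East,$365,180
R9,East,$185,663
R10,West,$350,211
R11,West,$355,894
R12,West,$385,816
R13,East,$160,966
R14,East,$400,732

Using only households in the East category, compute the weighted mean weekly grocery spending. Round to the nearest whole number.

280

East rows: R1, R3, R7, R8, R9, R13, R14
Weighted sum = 175×315 + 310×760 + 420×615 + 365×180 + 185×663 + 160×966 + 400×732
  = 1184740
Sum of weights = 4231
Weighted mean = 1184740 / 4231 = 280.01418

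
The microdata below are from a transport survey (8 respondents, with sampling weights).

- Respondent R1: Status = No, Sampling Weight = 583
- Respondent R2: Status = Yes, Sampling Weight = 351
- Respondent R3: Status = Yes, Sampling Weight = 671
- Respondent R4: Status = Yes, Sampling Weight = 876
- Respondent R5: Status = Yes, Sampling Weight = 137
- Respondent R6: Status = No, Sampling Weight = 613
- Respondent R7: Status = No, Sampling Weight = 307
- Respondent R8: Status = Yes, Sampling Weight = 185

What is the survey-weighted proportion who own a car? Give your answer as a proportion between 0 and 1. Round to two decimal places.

Sum of weights for 'Yes' = 351 + 671 + 876 + 137 + 185 = 2220
Total weight = 583 + 351 + 671 + 876 + 137 + 613 + 307 + 185 = 3723
Weighted proportion = 2220 / 3723 = 0.59629331

0.60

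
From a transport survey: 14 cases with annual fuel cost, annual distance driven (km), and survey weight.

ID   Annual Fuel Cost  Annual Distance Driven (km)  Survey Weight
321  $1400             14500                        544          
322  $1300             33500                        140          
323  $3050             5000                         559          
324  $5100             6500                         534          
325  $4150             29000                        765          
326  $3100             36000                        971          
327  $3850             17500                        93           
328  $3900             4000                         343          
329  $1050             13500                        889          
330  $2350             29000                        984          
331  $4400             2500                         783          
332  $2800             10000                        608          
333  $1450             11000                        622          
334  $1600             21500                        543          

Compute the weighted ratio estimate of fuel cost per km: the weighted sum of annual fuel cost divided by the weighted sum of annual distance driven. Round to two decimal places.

0.16

Σ wᵢ·y = 23416700
Σ wᵢ·x = 146076000
Ratio = 23416700 / 146076000 = 0.16030491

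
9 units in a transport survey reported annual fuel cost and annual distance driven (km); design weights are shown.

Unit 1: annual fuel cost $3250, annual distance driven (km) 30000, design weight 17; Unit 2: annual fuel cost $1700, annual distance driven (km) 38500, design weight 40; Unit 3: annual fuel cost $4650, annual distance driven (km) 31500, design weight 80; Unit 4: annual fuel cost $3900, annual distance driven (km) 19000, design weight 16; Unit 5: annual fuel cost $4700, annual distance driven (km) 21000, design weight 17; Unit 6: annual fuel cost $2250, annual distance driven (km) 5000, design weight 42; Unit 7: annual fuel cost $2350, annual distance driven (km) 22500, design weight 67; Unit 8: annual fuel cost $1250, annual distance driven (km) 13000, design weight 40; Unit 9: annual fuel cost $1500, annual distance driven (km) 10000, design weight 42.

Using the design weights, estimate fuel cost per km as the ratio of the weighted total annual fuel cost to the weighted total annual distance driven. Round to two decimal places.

0.13

Σ wᵢ·y = 3250×17 + 1700×40 + 4650×80 + 3900×16 + 4700×17 + 2250×42 + 2350×67 + 1250×40 + 1500×42
  = 1002500
Σ wᵢ·x = 30000×17 + 38500×40 + 31500×80 + 19000×16 + 21000×17 + 5000×42 + 22500×67 + 13000×40 + 10000×42
  = 510000 + 1540000 + 2520000 + 304000 + 357000 + 210000 + 1507500 + 520000 + 420000 = 7888500
Ratio = 1002500 / 7888500 = 0.12708373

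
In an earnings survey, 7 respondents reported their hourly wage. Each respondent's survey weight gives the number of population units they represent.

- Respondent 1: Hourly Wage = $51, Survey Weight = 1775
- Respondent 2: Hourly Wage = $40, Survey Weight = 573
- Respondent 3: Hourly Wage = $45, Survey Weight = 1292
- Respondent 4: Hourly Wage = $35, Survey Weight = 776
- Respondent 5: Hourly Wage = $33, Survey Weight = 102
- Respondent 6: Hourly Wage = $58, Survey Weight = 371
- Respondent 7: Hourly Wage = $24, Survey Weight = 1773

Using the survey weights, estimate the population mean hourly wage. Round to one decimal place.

Weighted sum = 266181
Sum of weights = 1775 + 573 + 1292 + 776 + 102 + 371 + 1773 = 6662
Weighted mean = 266181 / 6662 = 39.955119

40.0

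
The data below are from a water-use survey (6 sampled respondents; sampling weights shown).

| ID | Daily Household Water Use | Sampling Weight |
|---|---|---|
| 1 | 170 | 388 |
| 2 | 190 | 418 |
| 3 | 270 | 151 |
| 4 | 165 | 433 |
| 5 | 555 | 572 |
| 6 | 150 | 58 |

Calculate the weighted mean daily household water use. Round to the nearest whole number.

Weighted sum = 170×388 + 190×418 + 270×151 + 165×433 + 555×572 + 150×58
  = 583755
Sum of weights = 388 + 418 + 151 + 433 + 572 + 58 = 2020
Weighted mean = 583755 / 2020 = 288.98762

289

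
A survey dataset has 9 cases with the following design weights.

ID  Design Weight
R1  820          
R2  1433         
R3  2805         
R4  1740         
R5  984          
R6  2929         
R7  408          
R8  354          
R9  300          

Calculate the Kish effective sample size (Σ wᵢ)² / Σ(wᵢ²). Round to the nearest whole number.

6

Σ wᵢ = 11773
Σ wᵢ² = 672400 + 2053489 + 7868025 + 3027600 + 968256 + 8579041 + 166464 + 125316 + 90000 = 23550591
n_eff = 11773² / 23550591 = 138603529 / 23550591 = 5.8853525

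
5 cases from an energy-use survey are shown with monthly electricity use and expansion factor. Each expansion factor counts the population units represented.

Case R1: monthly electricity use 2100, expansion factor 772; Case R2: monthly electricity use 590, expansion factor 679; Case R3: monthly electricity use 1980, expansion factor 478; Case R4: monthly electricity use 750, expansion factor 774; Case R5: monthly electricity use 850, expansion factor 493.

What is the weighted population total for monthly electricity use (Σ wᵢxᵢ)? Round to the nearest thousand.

3968000

Weighted total = 2100×772 + 590×679 + 1980×478 + 750×774 + 850×493
  = 1621200 + 400610 + 946440 + 580500 + 419050 = 3967800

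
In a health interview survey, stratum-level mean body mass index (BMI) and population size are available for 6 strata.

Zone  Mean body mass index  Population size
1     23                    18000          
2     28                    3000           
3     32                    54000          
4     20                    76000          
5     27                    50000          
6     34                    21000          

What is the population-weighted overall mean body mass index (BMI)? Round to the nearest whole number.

26

Σ Nₕ·x̄ₕ = 23×18000 + 28×3000 + 32×54000 + 20×76000 + 27×50000 + 34×21000
  = 414000 + 84000 + 1728000 + 1520000 + 1350000 + 714000 = 5810000
Σ Nₕ = 18000 + 3000 + 54000 + 76000 + 50000 + 21000 = 222000
Overall mean = 5810000 / 222000 = 26.171171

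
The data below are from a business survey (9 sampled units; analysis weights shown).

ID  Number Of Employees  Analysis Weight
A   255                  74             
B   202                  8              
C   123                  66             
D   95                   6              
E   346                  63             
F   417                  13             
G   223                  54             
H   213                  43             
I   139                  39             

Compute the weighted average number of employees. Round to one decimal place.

Weighted sum = 255×74 + 202×8 + 123×66 + 95×6 + 346×63 + 417×13 + 223×54 + 213×43 + 139×39
  = 18870 + 1616 + 8118 + 570 + 21798 + 5421 + 12042 + 9159 + 5421 = 83015
Sum of weights = 74 + 8 + 66 + 6 + 63 + 13 + 54 + 43 + 39 = 366
Weighted mean = 83015 / 366 = 226.81694

226.8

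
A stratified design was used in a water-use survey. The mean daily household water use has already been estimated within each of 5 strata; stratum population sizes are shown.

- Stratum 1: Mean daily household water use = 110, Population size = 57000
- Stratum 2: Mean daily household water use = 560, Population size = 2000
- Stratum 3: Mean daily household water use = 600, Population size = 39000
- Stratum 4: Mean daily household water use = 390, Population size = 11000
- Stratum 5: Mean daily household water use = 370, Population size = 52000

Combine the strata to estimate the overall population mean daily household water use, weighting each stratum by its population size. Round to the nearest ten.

Σ Nₕ·x̄ₕ = 110×57000 + 560×2000 + 600×39000 + 390×11000 + 370×52000
  = 6270000 + 1120000 + 23400000 + 4290000 + 19240000 = 54320000
Σ Nₕ = 161000
Overall mean = 54320000 / 161000 = 337.3913

340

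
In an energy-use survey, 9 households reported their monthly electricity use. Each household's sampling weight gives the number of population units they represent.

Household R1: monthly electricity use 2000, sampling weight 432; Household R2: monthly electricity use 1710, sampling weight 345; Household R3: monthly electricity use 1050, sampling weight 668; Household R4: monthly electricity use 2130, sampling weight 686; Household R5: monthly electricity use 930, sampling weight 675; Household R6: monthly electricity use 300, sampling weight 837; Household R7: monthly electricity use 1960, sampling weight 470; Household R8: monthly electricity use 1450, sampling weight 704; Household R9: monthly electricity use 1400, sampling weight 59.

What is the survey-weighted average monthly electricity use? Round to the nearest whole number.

Weighted sum = 2000×432 + 1710×345 + 1050×668 + 2130×686 + 930×675 + 300×837 + 1960×470 + 1450×704 + 1400×59
  = 864000 + 589950 + 701400 + 1461180 + 627750 + 251100 + 921200 + 1020800 + 82600 = 6519980
Sum of weights = 432 + 345 + 668 + 686 + 675 + 837 + 470 + 704 + 59 = 4876
Weighted mean = 6519980 / 4876 = 1337.1575

1337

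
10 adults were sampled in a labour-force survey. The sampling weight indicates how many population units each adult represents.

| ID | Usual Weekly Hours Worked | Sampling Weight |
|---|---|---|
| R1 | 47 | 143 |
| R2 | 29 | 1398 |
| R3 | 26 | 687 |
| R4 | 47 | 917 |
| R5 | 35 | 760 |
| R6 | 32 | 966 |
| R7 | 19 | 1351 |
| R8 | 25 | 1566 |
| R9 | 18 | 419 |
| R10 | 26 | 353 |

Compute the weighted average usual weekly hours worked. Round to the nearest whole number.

29

Weighted sum = 47×143 + 29×1398 + 26×687 + 47×917 + 35×760 + 32×966 + 19×1351 + 25×1566 + 18×419 + 26×353
  = 6721 + 40542 + 17862 + 43099 + 26600 + 30912 + 25669 + 39150 + 7542 + 9178 = 247275
Sum of weights = 143 + 1398 + 687 + 917 + 760 + 966 + 1351 + 1566 + 419 + 353 = 8560
Weighted mean = 247275 / 8560 = 28.887266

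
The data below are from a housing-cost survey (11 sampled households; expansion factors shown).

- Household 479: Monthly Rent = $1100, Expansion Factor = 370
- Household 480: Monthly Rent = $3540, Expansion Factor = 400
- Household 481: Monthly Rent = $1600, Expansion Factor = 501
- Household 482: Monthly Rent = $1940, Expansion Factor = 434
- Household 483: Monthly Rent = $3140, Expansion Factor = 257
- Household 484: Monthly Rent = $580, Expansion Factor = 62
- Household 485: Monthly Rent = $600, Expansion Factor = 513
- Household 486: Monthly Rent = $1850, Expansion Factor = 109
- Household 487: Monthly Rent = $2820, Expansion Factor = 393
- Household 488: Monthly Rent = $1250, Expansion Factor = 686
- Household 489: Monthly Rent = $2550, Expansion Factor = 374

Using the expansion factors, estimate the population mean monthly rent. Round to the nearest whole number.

Weighted sum = 1100×370 + 3540×400 + 1600×501 + 1940×434 + 3140×257 + 580×62 + 600×513 + 1850×109 + 2820×393 + 1250×686 + 2550×374
  = 7738410
Sum of weights = 370 + 400 + 501 + 434 + 257 + 62 + 513 + 109 + 393 + 686 + 374 = 4099
Weighted mean = 7738410 / 4099 = 1887.8775

1888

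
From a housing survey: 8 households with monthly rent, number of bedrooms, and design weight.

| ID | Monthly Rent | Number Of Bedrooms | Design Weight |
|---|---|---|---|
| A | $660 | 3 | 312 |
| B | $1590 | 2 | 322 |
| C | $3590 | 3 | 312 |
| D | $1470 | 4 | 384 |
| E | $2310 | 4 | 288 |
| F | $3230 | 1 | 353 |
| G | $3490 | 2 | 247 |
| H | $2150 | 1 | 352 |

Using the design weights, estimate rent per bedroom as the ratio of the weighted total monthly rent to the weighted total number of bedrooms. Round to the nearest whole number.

Σ wᵢ·y = 660×312 + 1590×322 + 3590×312 + 1470×384 + 2310×288 + 3230×353 + 3490×247 + 2150×352
  = 205920 + 511980 + 1120080 + 564480 + 665280 + 1140190 + 862030 + 756800 = 5826760
Σ wᵢ·x = 3×312 + 2×322 + 3×312 + 4×384 + 4×288 + 1×353 + 2×247 + 1×352
  = 6403
Ratio = 5826760 / 6403 = 910.00469

910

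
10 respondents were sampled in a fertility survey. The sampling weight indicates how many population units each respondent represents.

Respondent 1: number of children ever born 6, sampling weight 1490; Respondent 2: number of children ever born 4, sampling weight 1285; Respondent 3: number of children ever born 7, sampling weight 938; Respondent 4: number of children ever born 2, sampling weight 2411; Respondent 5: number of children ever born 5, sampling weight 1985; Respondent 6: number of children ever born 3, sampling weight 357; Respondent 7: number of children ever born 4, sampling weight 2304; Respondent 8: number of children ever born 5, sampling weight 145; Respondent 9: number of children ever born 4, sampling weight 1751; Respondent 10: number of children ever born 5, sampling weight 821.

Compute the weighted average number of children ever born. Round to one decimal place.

Weighted sum = 6×1490 + 4×1285 + 7×938 + 2×2411 + 5×1985 + 3×357 + 4×2304 + 5×145 + 4×1751 + 5×821
  = 8940 + 5140 + 6566 + 4822 + 9925 + 1071 + 9216 + 725 + 7004 + 4105 = 57514
Sum of weights = 1490 + 1285 + 938 + 2411 + 1985 + 357 + 2304 + 145 + 1751 + 821 = 13487
Weighted mean = 57514 / 13487 = 4.2644028

4.3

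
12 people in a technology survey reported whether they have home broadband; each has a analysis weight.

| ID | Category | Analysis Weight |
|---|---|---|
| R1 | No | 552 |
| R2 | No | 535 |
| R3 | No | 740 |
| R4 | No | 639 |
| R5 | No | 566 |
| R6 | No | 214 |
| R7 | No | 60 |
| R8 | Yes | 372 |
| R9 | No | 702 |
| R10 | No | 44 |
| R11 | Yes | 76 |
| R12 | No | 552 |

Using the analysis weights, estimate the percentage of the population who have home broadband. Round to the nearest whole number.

9

Sum of weights for 'Yes' = 372 + 76 = 448
Total weight = 5052
Weighted proportion = 448 / 5052 = 0.088677751 → 8.8677751%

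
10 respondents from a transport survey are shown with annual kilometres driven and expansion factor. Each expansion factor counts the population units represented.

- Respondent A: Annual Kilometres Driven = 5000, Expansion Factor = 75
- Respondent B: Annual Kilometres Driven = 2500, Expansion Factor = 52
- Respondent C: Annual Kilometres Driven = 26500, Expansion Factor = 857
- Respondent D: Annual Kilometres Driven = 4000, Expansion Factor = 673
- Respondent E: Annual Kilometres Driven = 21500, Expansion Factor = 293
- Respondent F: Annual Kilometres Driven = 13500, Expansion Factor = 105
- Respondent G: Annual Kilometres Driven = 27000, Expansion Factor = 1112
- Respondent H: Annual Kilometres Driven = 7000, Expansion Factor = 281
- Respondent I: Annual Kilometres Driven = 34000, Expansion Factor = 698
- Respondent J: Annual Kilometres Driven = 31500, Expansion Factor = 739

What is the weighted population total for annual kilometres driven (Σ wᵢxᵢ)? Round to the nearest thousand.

Weighted total = 112626000

112626000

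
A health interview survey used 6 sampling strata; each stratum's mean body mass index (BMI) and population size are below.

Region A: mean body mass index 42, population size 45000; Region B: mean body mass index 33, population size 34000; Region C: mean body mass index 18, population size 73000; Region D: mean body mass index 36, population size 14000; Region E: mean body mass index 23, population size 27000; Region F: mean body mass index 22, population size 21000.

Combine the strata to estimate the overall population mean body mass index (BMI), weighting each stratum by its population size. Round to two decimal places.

Σ Nₕ·x̄ₕ = 42×45000 + 33×34000 + 18×73000 + 36×14000 + 23×27000 + 22×21000
  = 1890000 + 1122000 + 1314000 + 504000 + 621000 + 462000 = 5913000
Σ Nₕ = 214000
Overall mean = 5913000 / 214000 = 27.630841

27.63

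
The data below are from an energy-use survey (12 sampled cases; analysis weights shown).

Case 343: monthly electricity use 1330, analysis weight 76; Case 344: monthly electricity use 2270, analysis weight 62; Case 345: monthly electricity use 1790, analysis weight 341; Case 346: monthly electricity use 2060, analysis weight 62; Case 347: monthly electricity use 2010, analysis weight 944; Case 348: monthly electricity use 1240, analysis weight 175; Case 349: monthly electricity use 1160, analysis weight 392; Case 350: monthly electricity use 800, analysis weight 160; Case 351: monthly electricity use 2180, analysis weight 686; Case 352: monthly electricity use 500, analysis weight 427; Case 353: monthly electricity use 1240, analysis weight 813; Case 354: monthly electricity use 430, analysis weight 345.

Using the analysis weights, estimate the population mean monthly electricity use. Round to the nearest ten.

Weighted sum = 1330×76 + 2270×62 + 1790×341 + 2060×62 + 2010×944 + 1240×175 + 1160×392 + 800×160 + 2180×686 + 500×427 + 1240×813 + 430×345
  = 6542540
Sum of weights = 76 + 62 + 341 + 62 + 944 + 175 + 392 + 160 + 686 + 427 + 813 + 345 = 4483
Weighted mean = 6542540 / 4483 = 1459.4111

1460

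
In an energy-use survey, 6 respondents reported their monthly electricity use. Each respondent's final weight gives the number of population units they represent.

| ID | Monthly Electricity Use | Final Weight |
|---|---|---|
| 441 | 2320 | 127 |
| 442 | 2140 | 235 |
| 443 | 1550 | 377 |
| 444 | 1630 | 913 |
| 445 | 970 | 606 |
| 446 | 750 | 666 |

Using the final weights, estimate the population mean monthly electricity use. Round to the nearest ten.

Weighted sum = 2320×127 + 2140×235 + 1550×377 + 1630×913 + 970×606 + 750×666
  = 294640 + 502900 + 584350 + 1488190 + 587820 + 499500 = 3957400
Sum of weights = 127 + 235 + 377 + 913 + 606 + 666 = 2924
Weighted mean = 3957400 / 2924 = 1353.42

1350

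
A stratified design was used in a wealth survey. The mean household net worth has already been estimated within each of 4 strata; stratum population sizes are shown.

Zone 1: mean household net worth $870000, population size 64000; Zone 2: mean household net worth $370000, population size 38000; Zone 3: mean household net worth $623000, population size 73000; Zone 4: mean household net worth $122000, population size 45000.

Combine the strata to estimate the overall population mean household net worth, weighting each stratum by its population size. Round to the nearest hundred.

548700

Σ Nₕ·x̄ₕ = 870000×64000 + 370000×38000 + 623000×73000 + 122000×45000
  = 120709000000
Σ Nₕ = 220000
Overall mean = 120709000000 / 220000 = 548677.27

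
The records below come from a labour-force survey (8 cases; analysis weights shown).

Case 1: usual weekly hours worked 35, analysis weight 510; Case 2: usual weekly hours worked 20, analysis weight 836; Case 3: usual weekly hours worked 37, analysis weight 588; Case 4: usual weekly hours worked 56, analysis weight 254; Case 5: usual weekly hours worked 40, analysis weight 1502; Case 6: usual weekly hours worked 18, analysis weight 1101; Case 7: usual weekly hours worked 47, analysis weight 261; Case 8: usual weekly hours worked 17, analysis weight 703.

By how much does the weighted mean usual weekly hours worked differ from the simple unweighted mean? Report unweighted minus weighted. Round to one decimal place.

Unweighted sum = 35 + 20 + 37 + 56 + 40 + 18 + 47 + 17 = 270
Unweighted mean = 270 / 8 = 33.75
Weighted sum = 35×510 + 20×836 + 37×588 + 56×254 + 40×1502 + 18×1101 + 47×261 + 17×703
  = 17850 + 16720 + 21756 + 14224 + 60080 + 19818 + 12267 + 11951 = 174666
Sum of weights = 510 + 836 + 588 + 254 + 1502 + 1101 + 261 + 703 = 5755
Weighted mean = 174666 / 5755 = 30.350304
Difference (unweighted minus weighted) = 3.3996959

3.4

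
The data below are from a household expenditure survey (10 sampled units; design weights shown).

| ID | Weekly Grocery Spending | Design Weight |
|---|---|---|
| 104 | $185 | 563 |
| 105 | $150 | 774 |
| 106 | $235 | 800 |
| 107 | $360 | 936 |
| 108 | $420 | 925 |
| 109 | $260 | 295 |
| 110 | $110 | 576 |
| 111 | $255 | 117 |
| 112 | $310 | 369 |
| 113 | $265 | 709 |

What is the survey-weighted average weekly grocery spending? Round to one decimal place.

Weighted sum = 185×563 + 150×774 + 235×800 + 360×936 + 420×925 + 260×295 + 110×576 + 255×117 + 310×369 + 265×709
  = 104155 + 116100 + 188000 + 336960 + 388500 + 76700 + 63360 + 29835 + 114390 + 187885 = 1605885
Sum of weights = 563 + 774 + 800 + 936 + 925 + 295 + 576 + 117 + 369 + 709 = 6064
Weighted mean = 1605885 / 6064 = 264.82272

264.8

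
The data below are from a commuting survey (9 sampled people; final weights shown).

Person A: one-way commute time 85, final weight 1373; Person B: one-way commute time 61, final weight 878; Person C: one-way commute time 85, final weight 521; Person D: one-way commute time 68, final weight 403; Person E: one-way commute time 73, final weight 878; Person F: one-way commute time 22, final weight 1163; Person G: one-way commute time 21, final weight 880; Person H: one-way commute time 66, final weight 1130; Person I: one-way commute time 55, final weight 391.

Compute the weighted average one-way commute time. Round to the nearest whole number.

59

Weighted sum = 85×1373 + 61×878 + 85×521 + 68×403 + 73×878 + 22×1163 + 21×880 + 66×1130 + 55×391
  = 446197
Sum of weights = 7617
Weighted mean = 446197 / 7617 = 58.579099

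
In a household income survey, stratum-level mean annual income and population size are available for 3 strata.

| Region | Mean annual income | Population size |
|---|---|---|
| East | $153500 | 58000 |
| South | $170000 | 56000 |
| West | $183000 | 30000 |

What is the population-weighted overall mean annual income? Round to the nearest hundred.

Σ Nₕ·x̄ₕ = 153500×58000 + 170000×56000 + 183000×30000
  = 8903000000 + 9520000000 + 5490000000 = 23913000000
Σ Nₕ = 58000 + 56000 + 30000 = 144000
Overall mean = 23913000000 / 144000 = 166062.5

166100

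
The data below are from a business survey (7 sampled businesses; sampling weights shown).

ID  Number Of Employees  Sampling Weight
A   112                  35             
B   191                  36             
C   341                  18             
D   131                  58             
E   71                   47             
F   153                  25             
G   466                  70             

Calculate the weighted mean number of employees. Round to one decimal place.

222.5

Weighted sum = 112×35 + 191×36 + 341×18 + 131×58 + 71×47 + 153×25 + 466×70
  = 3920 + 6876 + 6138 + 7598 + 3337 + 3825 + 32620 = 64314
Sum of weights = 289
Weighted mean = 64314 / 289 = 222.53979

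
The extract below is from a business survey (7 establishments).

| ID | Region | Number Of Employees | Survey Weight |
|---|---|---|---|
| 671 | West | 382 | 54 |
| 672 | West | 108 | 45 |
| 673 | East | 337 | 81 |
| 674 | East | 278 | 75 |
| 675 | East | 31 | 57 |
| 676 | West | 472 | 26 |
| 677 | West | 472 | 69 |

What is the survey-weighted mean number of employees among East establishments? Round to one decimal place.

East rows: 673, 674, 675
Weighted sum = 49914
Sum of weights = 81 + 75 + 57 = 213
Weighted mean = 49914 / 213 = 234.33803

234.3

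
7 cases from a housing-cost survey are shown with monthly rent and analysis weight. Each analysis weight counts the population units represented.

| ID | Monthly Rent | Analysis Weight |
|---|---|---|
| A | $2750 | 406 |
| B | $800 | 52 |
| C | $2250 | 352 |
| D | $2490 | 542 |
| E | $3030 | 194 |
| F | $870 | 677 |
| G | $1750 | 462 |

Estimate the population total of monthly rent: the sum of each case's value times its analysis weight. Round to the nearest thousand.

5285000

Weighted total = 2750×406 + 800×52 + 2250×352 + 2490×542 + 3030×194 + 870×677 + 1750×462
  = 1116500 + 41600 + 792000 + 1349580 + 587820 + 588990 + 808500 = 5284990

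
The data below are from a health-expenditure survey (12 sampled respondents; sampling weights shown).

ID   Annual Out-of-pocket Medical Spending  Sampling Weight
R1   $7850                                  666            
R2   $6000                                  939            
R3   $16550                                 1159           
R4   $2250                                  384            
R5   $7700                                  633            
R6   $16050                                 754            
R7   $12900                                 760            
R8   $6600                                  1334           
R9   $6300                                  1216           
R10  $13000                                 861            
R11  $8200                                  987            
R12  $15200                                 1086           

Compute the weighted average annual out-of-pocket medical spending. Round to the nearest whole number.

Weighted sum = 7850×666 + 6000×939 + 16550×1159 + 2250×384 + 7700×633 + 16050×754 + 12900×760 + 6600×1334 + 6300×1216 + 13000×861 + 8200×987 + 15200×1086
  = 109946150
Sum of weights = 666 + 939 + 1159 + 384 + 633 + 754 + 760 + 1334 + 1216 + 861 + 987 + 1086 = 10779
Weighted mean = 109946150 / 10779 = 10200.032

10200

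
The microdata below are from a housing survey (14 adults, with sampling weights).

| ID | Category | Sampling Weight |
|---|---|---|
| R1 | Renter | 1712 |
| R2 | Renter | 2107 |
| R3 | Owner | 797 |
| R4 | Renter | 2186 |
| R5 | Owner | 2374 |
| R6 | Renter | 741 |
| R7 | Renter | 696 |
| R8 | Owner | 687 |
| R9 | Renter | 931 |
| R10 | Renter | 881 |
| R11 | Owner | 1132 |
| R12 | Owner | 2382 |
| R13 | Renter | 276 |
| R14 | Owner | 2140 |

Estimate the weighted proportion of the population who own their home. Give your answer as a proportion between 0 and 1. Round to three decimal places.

Sum of weights for 'Owner' = 797 + 2374 + 687 + 1132 + 2382 + 2140 = 9512
Total weight = 19042
Weighted proportion = 9512 / 19042 = 0.49952736

0.500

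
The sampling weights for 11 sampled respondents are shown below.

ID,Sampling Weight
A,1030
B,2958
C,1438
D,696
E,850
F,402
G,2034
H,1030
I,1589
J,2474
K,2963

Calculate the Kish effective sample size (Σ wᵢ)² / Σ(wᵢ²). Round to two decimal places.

Σ wᵢ = 1030 + 2958 + 1438 + 696 + 850 + 402 + 2034 + 1030 + 1589 + 2474 + 2963 = 17464
Σ wᵢ² = 35870050
n_eff = 17464² / 35870050 = 304991296 / 35870050 = 8.5026727

8.50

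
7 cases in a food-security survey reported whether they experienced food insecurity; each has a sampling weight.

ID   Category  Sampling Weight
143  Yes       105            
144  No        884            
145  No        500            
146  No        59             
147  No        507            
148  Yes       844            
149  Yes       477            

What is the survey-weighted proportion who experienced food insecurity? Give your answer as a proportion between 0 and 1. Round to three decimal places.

0.422

Sum of weights for 'Yes' = 105 + 844 + 477 = 1426
Total weight = 105 + 884 + 500 + 59 + 507 + 844 + 477 = 3376
Weighted proportion = 1426 / 3376 = 0.42239336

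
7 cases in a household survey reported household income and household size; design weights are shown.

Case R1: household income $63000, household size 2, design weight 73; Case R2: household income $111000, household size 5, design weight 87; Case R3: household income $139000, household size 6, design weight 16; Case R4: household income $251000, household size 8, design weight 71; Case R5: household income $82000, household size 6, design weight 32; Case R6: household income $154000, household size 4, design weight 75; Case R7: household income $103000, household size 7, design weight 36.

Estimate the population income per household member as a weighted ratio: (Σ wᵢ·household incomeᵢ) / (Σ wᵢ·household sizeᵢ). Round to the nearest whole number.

Σ wᵢ·y = 63000×73 + 111000×87 + 139000×16 + 251000×71 + 82000×32 + 154000×75 + 103000×36
  = 4599000 + 9657000 + 2224000 + 17821000 + 2624000 + 11550000 + 3708000 = 52183000
Σ wᵢ·x = 1989
Ratio = 52183000 / 1989 = 26235.797

26236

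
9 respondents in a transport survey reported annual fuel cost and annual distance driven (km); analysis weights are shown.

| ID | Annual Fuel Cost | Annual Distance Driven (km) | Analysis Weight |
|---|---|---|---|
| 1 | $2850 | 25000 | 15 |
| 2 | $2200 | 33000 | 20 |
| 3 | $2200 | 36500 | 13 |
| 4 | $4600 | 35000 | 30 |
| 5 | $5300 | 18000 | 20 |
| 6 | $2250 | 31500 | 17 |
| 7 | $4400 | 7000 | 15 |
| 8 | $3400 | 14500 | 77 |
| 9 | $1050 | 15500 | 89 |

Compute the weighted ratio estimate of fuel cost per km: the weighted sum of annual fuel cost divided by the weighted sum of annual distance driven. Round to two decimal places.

Σ wᵢ·y = 2850×15 + 2200×20 + 2200×13 + 4600×30 + 5300×20 + 2250×17 + 4400×15 + 3400×77 + 1050×89
  = 42750 + 44000 + 28600 + 138000 + 106000 + 38250 + 66000 + 261800 + 93450 = 818850
Σ wᵢ·x = 25000×15 + 33000×20 + 36500×13 + 35000×30 + 18000×20 + 31500×17 + 7000×15 + 14500×77 + 15500×89
  = 375000 + 660000 + 474500 + 1050000 + 360000 + 535500 + 105000 + 1116500 + 1379500 = 6056000
Ratio = 818850 / 6056000 = 0.13521301

0.14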